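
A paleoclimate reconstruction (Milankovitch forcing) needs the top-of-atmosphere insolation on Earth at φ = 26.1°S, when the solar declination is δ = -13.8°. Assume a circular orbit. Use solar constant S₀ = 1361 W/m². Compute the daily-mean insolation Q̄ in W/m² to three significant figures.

cos H₀ = −tan(-26.1°) tan(-13.800°) = -0.1203, H₀ = 1.6914 rad.
Bracket: H₀ sin φ sin δ + cos φ cos δ sin H₀ = 1.6914×-0.43994×-0.23853 + 0.89803×0.97113×0.99273 = 0.177494 + 0.865764 = 1.043258.
Q̄ = (S₀/π) × [bracket] = (1361/π) × 1.043258 = 452.0 W/m².

Q̄ ≈ 452 W/m²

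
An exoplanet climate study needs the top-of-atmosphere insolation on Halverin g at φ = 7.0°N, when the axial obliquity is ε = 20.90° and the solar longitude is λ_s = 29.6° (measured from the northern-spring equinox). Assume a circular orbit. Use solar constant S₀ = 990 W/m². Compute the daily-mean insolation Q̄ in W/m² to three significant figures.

Q̄ ≈ 319 W/m²

Solar declination: sin δ = sin ε · sin λ_s = sin 20.90° × sin 29.6° = 0.17621, so δ = +10.149°.
cos H₀ = −tan(+7.0°) tan(+10.149°) = -0.0220, H₀ = 1.5928 rad.
Bracket: H₀ sin φ sin δ + cos φ cos δ sin H₀ = 1.5928×0.12187×0.17621 + 0.99255×0.98435×0.99976 = 0.034205 + 0.976782 = 1.010987.
Q̄ = (S₀/π) × [bracket] = (990/π) × 1.010987 = 318.6 W/m².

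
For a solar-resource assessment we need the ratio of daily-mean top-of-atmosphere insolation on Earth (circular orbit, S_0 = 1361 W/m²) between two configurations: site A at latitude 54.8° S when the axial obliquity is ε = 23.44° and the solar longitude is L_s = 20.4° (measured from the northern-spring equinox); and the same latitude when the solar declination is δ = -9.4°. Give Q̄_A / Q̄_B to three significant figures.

— Configuration A (ϕ=-54.8°):
Solar declination: sin δ = sin ε · sin L_s = sin 23.44° × sin 20.4° = 0.13866, so δ = +7.970°.
cos h₀ = −tan(-54.8°) tan(+7.970°) = 0.1985, h₀ = 1.3710 rad.
Bracket: h₀ sin ϕ sin δ + cos ϕ cos δ sin h₀ = 1.3710×-0.81714×0.13866 + 0.57643×0.99034×0.98011 = -0.155341 + 0.559507 = 0.404166.
Q̄ = (S_0/π) × [bracket] = (1361/π) × 0.404166 = 175.09 W/m².
— Configuration B (ϕ=-54.8°):
cos h₀ = −tan(-54.8°) tan(-9.400°) = -0.2347, h₀ = 1.8077 rad.
Bracket: h₀ sin ϕ sin δ + cos ϕ cos δ sin h₀ = 1.8077×-0.81714×-0.16333 + 0.57643×0.98657×0.97207 = 0.241262 + 0.552805 = 0.794067.
Q̄ = (S_0/π) × [bracket] = (1361/π) × 0.794067 = 344.01 W/m².
Ratio Q̄_A / Q̄_B = 175.09 / 344.01 = 0.5090.

Q̄_A / Q̄_B ≈ 0.509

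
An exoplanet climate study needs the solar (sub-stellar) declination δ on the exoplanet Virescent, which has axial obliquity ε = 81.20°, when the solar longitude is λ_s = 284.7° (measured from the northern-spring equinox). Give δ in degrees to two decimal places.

sin δ = sin ε · sin λ_s = sin 81.20° × sin 284.7° = -0.955881.
δ = arcsin(-0.955881) = -72.92°.

δ = -72.92°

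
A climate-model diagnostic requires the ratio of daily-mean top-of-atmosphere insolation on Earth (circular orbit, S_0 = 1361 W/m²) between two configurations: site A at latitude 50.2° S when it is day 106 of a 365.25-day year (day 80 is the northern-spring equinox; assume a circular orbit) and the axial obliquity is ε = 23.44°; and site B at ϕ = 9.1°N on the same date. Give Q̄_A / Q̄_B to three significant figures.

— Configuration A (ϕ=-50.2°):
Solar longitude: L_s = 360° × (106 − 80)/365.25 = 25.626°.
sin δ = sin 23.44° × sin 25.626° = 0.17204, so δ = +9.907°.
cos h₀ = −tan(-50.2°) tan(+9.907°) = 0.2096, h₀ = 1.3596 rad.
Bracket: h₀ sin ϕ sin δ + cos ϕ cos δ sin h₀ = 1.3596×-0.76828×0.17204 + 0.64011×0.98509×0.97778 = -0.179705 + 0.616555 = 0.436850.
Q̄ = (S_0/π) × [bracket] = (1361/π) × 0.436850 = 189.25 W/m².
— Configuration B (ϕ=+9.1°):
cos h₀ = −tan(+9.1°) tan(+9.907°) = -0.0280, h₀ = 1.5988 rad.
Bracket: h₀ sin ϕ sin δ + cos ϕ cos δ sin h₀ = 1.5988×0.15816×0.17204 + 0.98741×0.98509×0.99961 = 0.043503 + 0.972308 = 1.015811.
Q̄ = (S_0/π) × [bracket] = (1361/π) × 1.015811 = 440.07 W/m².
Ratio Q̄_A / Q̄_B = 189.25 / 440.07 = 0.4300.

Q̄_A / Q̄_B ≈ 0.430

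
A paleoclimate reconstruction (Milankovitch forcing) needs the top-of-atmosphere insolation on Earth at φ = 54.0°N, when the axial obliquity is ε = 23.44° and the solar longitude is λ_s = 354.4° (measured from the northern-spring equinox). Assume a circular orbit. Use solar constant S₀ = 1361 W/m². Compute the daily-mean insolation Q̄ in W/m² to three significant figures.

Q̄ ≈ 233 W/m²

Solar declination: sin δ = sin ε · sin λ_s = sin 23.44° × sin 354.4° = -0.03882, so δ = -2.225°.
cos H₀ = −tan(+54.0°) tan(-2.225°) = 0.0535, H₀ = 1.5173 rad.
Bracket: H₀ sin φ sin δ + cos φ cos δ sin H₀ = 1.5173×0.80902×-0.03882 + 0.58779×0.99925×0.99857 = -0.047653 + 0.586509 = 0.538856.
Q̄ = (S₀/π) × [bracket] = (1361/π) × 0.538856 = 233.4 W/m².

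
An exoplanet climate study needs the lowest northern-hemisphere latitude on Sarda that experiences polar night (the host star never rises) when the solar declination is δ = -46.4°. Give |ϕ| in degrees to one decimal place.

Polar night requires cos h₀ = −tan ϕ tan δ ≥ 1, i.e. tan ϕ tan δ ≤ −1.
The boundary is |tan ϕ| · |tan δ| = 1, so |ϕ| = 90° − |δ| = 90° − 46.4° = 43.6° in the northern hemisphere.

|ϕ| = 43.6°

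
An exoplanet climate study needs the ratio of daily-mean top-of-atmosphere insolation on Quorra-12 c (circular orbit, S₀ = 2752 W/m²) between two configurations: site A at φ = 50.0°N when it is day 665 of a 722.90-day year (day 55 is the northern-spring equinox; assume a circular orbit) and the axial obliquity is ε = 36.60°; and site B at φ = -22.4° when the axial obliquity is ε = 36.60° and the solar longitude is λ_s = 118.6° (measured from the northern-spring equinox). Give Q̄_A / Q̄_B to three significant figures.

— Configuration A (φ=+50.0°):
Solar longitude: λ_s = 360° × (665 − 55)/722.90 = 303.776°.
sin δ = sin 36.60° × sin 303.776° = -0.49559, so δ = -29.709°.
cos H₀ = −tan(+50.0°) tan(-29.709°) = 0.6800, H₀ = 0.8230 rad.
Bracket: H₀ sin φ sin δ + cos φ cos δ sin H₀ = 0.8230×0.76604×-0.49559 + 0.64279×0.86856×0.73321 = -0.312445 + 0.409352 = 0.096907.
Q̄ = (S₀/π) × [bracket] = (2752/π) × 0.096907 = 84.889 W/m².
— Configuration B (φ=-22.4°):
Solar declination: sin δ = sin ε · sin λ_s = sin 36.60° × sin 118.6° = 0.52348, so δ = +31.566°.
cos H₀ = −tan(-22.4°) tan(+31.566°) = 0.2532, H₀ = 1.3148 rad.
Bracket: H₀ sin φ sin δ + cos φ cos δ sin H₀ = 1.3148×-0.38107×0.52348 + 0.92455×0.85204×0.96741 = -0.262280 + 0.762081 = 0.499801.
Q̄ = (S₀/π) × [bracket] = (2752/π) × 0.499801 = 437.82 W/m².
Ratio Q̄_A / Q̄_B = 84.889 / 437.82 = 0.1939.

Q̄_A / Q̄_B ≈ 0.194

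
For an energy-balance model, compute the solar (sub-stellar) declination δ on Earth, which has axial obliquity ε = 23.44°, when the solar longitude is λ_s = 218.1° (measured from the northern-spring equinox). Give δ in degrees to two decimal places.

δ = -14.21°

sin δ = sin ε · sin λ_s = sin 23.44° × sin 218.1° = -0.245450.
δ = arcsin(-0.245450) = -14.21°.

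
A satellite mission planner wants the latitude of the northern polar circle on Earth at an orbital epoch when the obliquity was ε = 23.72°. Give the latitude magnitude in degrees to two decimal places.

66.28°

The polar circle is the lowest latitude that experiences at least one full rotation of continuous daylight at the northern-summer solstice; it lies at |φ| = 90° − ε = 90° − 23.72° = 66.28°.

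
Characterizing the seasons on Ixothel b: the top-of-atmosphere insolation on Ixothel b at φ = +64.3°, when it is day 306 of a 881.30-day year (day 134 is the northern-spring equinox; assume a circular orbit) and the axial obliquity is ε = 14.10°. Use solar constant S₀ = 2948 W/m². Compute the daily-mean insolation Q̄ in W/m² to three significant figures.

Solar longitude: λ_s = 360° × (306 − 134)/881.30 = 70.260°.
sin δ = sin 14.10° × sin 70.260° = 0.22930, so δ = +13.256°.
cos H₀ = −tan(+64.3°) tan(+13.256°) = -0.4895, H₀ = 2.0823 rad.
Bracket: H₀ sin φ sin δ + cos φ cos δ sin H₀ = 2.0823×0.90108×0.22930 + 0.43366×0.97336×0.87201 = 0.430240 + 0.368082 = 0.798322.
Q̄ = (S₀/π) × [bracket] = (2948/π) × 0.798322 = 749.1 W/m².

Q̄ ≈ 749 W/m²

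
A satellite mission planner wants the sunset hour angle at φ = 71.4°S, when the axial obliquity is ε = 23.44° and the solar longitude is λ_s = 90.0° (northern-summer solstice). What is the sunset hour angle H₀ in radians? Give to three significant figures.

Solar declination: sin δ = sin ε · sin λ_s = sin 23.44° × sin 90.0° = 0.39779, so δ = +23.440°.
cos H₀ = −tan φ · tan δ = 1.2883 ≥ 1, so the Sun never rises (polar night) and H₀ = 0.

H₀ = 0.00 rad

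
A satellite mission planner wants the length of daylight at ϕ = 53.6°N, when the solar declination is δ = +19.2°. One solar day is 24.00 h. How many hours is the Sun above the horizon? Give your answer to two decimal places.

15.76 h

cos h₀ = −tan ϕ · tan δ = −tan(+53.6°) × tan(+19.200°) = -0.4723, so h₀ = 2.0627 rad = 118.19°.
Daylight = 2h₀/(2π) × 24.00 h = (2.0627/π) × 24.00 = 15.76 h.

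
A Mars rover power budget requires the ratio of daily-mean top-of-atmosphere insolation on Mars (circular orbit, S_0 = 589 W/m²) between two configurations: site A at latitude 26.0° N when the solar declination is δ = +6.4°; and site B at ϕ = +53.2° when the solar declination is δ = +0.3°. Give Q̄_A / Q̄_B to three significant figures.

— Configuration A (ϕ=+26.0°):
cos h₀ = −tan(+26.0°) tan(+6.400°) = -0.0547, h₀ = 1.6255 rad.
Bracket: h₀ sin ϕ sin δ + cos ϕ cos δ sin h₀ = 1.6255×0.43837×0.11147 + 0.89879×0.99377×0.99850 = 0.079430 + 0.891851 = 0.971281.
Q̄ = (S_0/π) × [bracket] = (589/π) × 0.971281 = 182.10 W/m².
— Configuration B (ϕ=+53.2°):
cos h₀ = −tan(+53.2°) tan(+0.300°) = -0.0070, h₀ = 1.5778 rad.
Bracket: h₀ sin ϕ sin δ + cos ϕ cos δ sin h₀ = 1.5778×0.80073×0.00524 + 0.59902×0.99999×0.99998 = 0.006620 + 0.599002 = 0.605622.
Q̄ = (S_0/π) × [bracket] = (589/π) × 0.605622 = 113.54 W/m².
Ratio Q̄_A / Q̄_B = 182.10 / 113.54 = 1.604.

Q̄_A / Q̄_B ≈ 1.60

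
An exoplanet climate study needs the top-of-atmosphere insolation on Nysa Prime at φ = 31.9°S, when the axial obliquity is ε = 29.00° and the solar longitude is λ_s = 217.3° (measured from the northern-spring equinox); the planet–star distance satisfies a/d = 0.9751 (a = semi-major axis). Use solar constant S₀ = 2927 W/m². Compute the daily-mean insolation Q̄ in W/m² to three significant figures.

Q̄ ≈ 948 W/m²

Solar declination: sin δ = sin ε · sin λ_s = sin 29.00° × sin 217.3° = -0.29379, so δ = -17.085°.
cos H₀ = −tan(-31.9°) tan(-17.085°) = -0.1913, H₀ = 1.7633 rad.
Bracket: H₀ sin φ sin δ + cos φ cos δ sin H₀ = 1.7633×-0.52844×-0.29379 + 0.84897×0.95587×0.98153 = 0.273753 + 0.796516 = 1.070269.
Inverse-square distance factor (a/d)² = 0.9751² = 0.950820.
Q̄ = (S₀/π) × 0.950820 × [bracket] = (2927/π) × 0.950820 × 1.070269 = 948.1 W/m².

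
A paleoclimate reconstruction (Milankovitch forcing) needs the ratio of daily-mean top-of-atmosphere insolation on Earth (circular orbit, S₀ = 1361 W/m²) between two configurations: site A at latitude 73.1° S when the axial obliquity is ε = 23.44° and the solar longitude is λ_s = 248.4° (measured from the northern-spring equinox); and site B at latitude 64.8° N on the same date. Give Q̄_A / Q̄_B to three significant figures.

— Configuration A (φ=-73.1°):
Solar declination: sin δ = sin ε · sin λ_s = sin 23.44° × sin 248.4° = -0.36985, so δ = -21.707°.
cos H₀ = −tan(-73.1°) tan(-21.707°) = -1.3102 ≤ −1 ⇒ polar day, H₀ = π.
Bracket: H₀ sin φ sin δ + cos φ cos δ sin H₀ = 3.1416×-0.95681×-0.36985 + 0.29070×0.92909×0.00000 = 1.111737 + 0.000000 = 1.111737.
Q̄ = (S₀/π) × [bracket] = (1361/π) × 1.111737 = 481.63 W/m².
— Configuration B (φ=+64.8°):
cos H₀ = −tan(+64.8°) tan(-21.707°) = 0.8460, H₀ = 0.5624 rad.
Bracket: H₀ sin φ sin δ + cos φ cos δ sin H₀ = 0.5624×0.90483×-0.36985 + 0.42578×0.92909×0.53323 = -0.188208 + 0.210939 = 0.022731.
Q̄ = (S₀/π) × [bracket] = (1361/π) × 0.022731 = 9.8475 W/m².
Ratio Q̄_A / Q̄_B = 481.63 / 9.8475 = 48.91.

Q̄_A / Q̄_B ≈ 48.9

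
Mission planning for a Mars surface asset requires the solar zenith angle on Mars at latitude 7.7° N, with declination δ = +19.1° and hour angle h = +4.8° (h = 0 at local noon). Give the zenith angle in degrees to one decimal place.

θ_z = 12.3°

cos θ_z = sin ϕ sin δ + cos ϕ cos δ cos h = 0.043843 + 0.933144 = 0.976987.
θ_z = arccos(0.976987) = 12.3°.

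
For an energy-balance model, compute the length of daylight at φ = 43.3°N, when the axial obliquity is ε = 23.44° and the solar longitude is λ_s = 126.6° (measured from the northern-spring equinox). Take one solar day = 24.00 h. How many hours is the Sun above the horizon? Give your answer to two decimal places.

Solar declination: sin δ = sin ε · sin λ_s = sin 23.44° × sin 126.6° = 0.31935, so δ = +18.624°.
cos H₀ = −tan φ · tan δ = −tan(+43.3°) × tan(+18.624°) = -0.3176, so H₀ = 1.8940 rad = 108.52°.
Daylight = 2H₀/(2π) × 24.00 h = (1.8940/π) × 24.00 = 14.47 h.

14.47 h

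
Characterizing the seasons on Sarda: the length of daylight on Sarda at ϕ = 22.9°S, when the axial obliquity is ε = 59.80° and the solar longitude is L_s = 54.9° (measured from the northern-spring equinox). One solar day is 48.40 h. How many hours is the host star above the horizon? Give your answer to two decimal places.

17.48 h

Solar declination: sin δ = sin ε · sin L_s = sin 59.80° × sin 54.9° = 0.70711, so δ = +45.000°.
cos h₀ = −tan ϕ · tan δ = −tan(-22.9°) × tan(+45.000°) = 0.4224, so h₀ = 1.1347 rad = 65.01°.
Daylight = 2h₀/(2π) × 48.40 h = (1.1347/π) × 48.40 = 17.48 h.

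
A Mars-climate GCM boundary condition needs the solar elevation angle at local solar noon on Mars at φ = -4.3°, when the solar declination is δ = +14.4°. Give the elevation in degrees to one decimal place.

At local noon the hour angle is zero, so the zenith angle equals |φ − δ| = |-4.3° − (+14.400°)| = 18.700°.
Elevation = 90° − 18.700° = 71.3°.

71.3°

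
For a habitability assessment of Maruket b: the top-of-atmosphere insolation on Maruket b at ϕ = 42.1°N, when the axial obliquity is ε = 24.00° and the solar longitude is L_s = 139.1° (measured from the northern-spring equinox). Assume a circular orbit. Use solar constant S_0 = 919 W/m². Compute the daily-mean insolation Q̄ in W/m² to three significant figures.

Q̄ ≈ 298 W/m²

Solar declination: sin δ = sin ε · sin L_s = sin 24.00° × sin 139.1° = 0.26631, so δ = +15.445°.
cos h₀ = −tan(+42.1°) tan(+15.445°) = -0.2496, h₀ = 1.8231 rad.
Bracket: h₀ sin ϕ sin δ + cos ϕ cos δ sin h₀ = 1.8231×0.67043×0.26631 + 0.74198×0.96389×0.96834 = 0.325500 + 0.692544 = 1.018044.
Q̄ = (S_0/π) × [bracket] = (919/π) × 1.018044 = 297.8 W/m².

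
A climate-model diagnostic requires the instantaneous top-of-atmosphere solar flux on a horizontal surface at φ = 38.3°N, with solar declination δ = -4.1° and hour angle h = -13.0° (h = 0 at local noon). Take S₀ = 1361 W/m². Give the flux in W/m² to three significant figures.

cos θ_z = sin φ sin δ + cos φ cos δ cos h = -0.044313 + 0.762706 = 0.718393.
Flux = S₀ · cos θ_z = 1361 × 0.718393 = 977.7 W/m².

978 W/m²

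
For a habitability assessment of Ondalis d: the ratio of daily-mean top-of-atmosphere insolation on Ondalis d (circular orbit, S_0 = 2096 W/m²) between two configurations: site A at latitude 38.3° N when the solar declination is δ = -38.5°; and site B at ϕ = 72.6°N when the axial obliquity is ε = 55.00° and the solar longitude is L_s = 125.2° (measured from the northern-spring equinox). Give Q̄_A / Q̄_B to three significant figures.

Q̄_A / Q̄_B ≈ 0.0667

— Configuration A (ϕ=+38.3°):
cos h₀ = −tan(+38.3°) tan(-38.500°) = 0.6282, h₀ = 0.8916 rad.
Bracket: h₀ sin ϕ sin δ + cos ϕ cos δ sin h₀ = 0.8916×0.61978×-0.62251 + 0.78478×0.78261×0.77805 = -0.343996 + 0.477860 = 0.133864.
Q̄ = (S_0/π) × [bracket] = (2096/π) × 0.133864 = 89.311 W/m².
— Configuration B (ϕ=+72.6°):
Solar declination: sin δ = sin ε · sin L_s = sin 55.00° × sin 125.2° = 0.66937, so δ = +42.018°.
cos h₀ = −tan(+72.6°) tan(+42.018°) = -2.8750 ≤ −1 ⇒ polar day, h₀ = π.
Bracket: h₀ sin ϕ sin δ + cos ϕ cos δ sin h₀ = 3.1416×0.95424×0.66937 + 0.29904×0.74293×0.00000 = 2.006664 + 0.000000 = 2.006664.
Q̄ = (S_0/π) × [bracket] = (2096/π) × 2.006664 = 1338.8 W/m².
Ratio Q̄_A / Q̄_B = 89.311 / 1338.8 = 0.06671.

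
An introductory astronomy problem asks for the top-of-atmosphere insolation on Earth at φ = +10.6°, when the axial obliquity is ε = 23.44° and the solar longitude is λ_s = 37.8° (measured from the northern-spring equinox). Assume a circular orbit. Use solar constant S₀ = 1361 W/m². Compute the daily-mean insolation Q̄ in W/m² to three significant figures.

Q̄ ≈ 444 W/m²

Solar declination: sin δ = sin ε · sin λ_s = sin 23.44° × sin 37.8° = 0.24381, so δ = +14.111°.
cos H₀ = −tan(+10.6°) tan(+14.111°) = -0.0470, H₀ = 1.6179 rad.
Bracket: H₀ sin φ sin δ + cos φ cos δ sin H₀ = 1.6179×0.18395×0.24381 + 0.98294×0.96982×0.99889 = 0.072561 + 0.952217 = 1.024778.
Q̄ = (S₀/π) × [bracket] = (1361/π) × 1.024778 = 444.0 W/m².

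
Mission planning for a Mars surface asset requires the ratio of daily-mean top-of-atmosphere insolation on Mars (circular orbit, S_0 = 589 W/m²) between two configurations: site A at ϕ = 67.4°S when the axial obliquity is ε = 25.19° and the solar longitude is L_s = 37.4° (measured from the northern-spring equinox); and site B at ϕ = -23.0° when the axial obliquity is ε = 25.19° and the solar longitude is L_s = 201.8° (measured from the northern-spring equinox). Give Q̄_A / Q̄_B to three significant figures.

Q̄_A / Q̄_B ≈ 0.0755

— Configuration A (ϕ=-67.4°):
Solar declination: sin δ = sin ε · sin L_s = sin 25.19° × sin 37.4° = 0.25851, so δ = +14.982°.
cos h₀ = −tan(-67.4°) tan(+14.982°) = 0.6429, h₀ = 0.8725 rad.
Bracket: h₀ sin ϕ sin δ + cos ϕ cos δ sin h₀ = 0.8725×-0.92321×0.25851 + 0.38430×0.96601×0.76596 = -0.208230 + 0.284353 = 0.076123.
Q̄ = (S_0/π) × [bracket] = (589/π) × 0.076123 = 14.272 W/m².
— Configuration B (ϕ=-23.0°):
Solar declination: sin δ = sin ε · sin L_s = sin 25.19° × sin 201.8° = -0.15806, so δ = -9.094°.
cos h₀ = −tan(-23.0°) tan(-9.094°) = -0.0679, h₀ = 1.6388 rad.
Bracket: h₀ sin ϕ sin δ + cos ϕ cos δ sin h₀ = 1.6388×-0.39073×-0.15806 + 0.92050×0.98743×0.99769 = 0.101210 + 0.906830 = 1.008040.
Q̄ = (S_0/π) × [bracket] = (589/π) × 1.008040 = 188.99 W/m².
Ratio Q̄_A / Q̄_B = 14.272 / 188.99 = 0.07552.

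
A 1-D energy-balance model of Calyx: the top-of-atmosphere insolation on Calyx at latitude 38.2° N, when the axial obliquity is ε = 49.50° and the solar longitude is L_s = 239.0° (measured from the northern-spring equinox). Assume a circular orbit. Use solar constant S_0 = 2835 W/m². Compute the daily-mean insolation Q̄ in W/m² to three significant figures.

Solar declination: sin δ = sin ε · sin L_s = sin 49.50° × sin 239.0° = -0.65180, so δ = -40.677°.
cos h₀ = −tan(+38.2°) tan(-40.677°) = 0.6763, h₀ = 0.8281 rad.
Bracket: h₀ sin ϕ sin δ + cos ϕ cos δ sin h₀ = 0.8281×0.61841×-0.65180 + 0.78586×0.75840×0.73661 = -0.333790 + 0.439017 = 0.105227.
Q̄ = (S_0/π) × [bracket] = (2835/π) × 0.105227 = 94.96 W/m².

Q̄ ≈ 95.0 W/m²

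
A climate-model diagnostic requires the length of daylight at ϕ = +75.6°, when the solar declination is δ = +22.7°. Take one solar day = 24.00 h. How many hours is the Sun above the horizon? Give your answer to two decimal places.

24.00 h

Sunrise equation: cos h₀ = −tan ϕ · tan δ = -1.6292 ≤ −1, so the Sun never sets (polar day) and h₀ = π.
Daylight = 2h₀/(2π) × 24.00 h = (3.1416/π) × 24.00 = 24.00 h.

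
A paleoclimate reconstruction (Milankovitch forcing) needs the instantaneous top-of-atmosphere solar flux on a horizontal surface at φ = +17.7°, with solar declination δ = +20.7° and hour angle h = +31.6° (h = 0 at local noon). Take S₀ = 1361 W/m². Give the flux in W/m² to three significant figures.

cos θ_z = sin φ sin δ + cos φ cos δ cos h = 0.107468 + 0.759026 = 0.866494.
Flux = S₀ · cos θ_z = 1361 × 0.866494 = 1179 W/m².

1.18e+03 W/m²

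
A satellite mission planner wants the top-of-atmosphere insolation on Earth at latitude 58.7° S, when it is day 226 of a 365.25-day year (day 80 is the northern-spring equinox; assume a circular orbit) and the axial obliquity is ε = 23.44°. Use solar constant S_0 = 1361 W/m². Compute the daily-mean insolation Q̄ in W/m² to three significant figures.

Solar longitude: L_s = 360° × (226 − 80)/365.25 = 143.901°.
sin δ = sin 23.44° × sin 143.901° = 0.23437, so δ = +13.554°.
cos h₀ = −tan(-58.7°) tan(+13.554°) = 0.3965, h₀ = 1.1631 rad.
Bracket: h₀ sin ϕ sin δ + cos ϕ cos δ sin h₀ = 1.1631×-0.85446×0.23437 + 0.51952×0.97215×0.91803 = -0.232922 + 0.463652 = 0.230730.
Q̄ = (S_0/π) × [bracket] = (1361/π) × 0.230730 = 99.96 W/m².

Q̄ ≈ 100 W/m²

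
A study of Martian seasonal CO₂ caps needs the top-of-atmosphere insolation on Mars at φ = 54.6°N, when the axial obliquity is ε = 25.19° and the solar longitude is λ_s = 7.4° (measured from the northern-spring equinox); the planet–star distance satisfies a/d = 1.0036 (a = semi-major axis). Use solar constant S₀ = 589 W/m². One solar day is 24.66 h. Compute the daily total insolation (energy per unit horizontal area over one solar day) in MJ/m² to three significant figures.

Solar declination: sin δ = sin ε · sin λ_s = sin 25.19° × sin 7.4° = 0.05482, so δ = +3.142°.
cos H₀ = −tan(+54.6°) tan(+3.142°) = -0.0773, H₀ = 1.6481 rad.
Bracket: H₀ sin φ sin δ + cos φ cos δ sin H₀ = 1.6481×0.81513×0.05482 + 0.57928×0.99850×0.99701 = 0.073646 + 0.576682 = 0.650328.
Inverse-square distance factor (a/d)² = 1.0036² = 1.007213.
Q̄ = (S₀/π) × 1.007213 × [bracket] = (589/π) × 1.007213 × 0.650328 = 122.81 W/m².
Daily total = Q̄ × 24.66 h × 3600 s/h = 122.81 × 24.66 × 3600 / 10⁶ = 10.90 MJ/m².

10.9 MJ/m²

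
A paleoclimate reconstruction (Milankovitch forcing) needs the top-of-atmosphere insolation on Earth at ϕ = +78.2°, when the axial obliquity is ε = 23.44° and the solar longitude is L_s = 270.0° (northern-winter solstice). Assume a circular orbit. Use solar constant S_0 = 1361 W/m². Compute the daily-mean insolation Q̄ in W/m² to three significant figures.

Solar declination: sin δ = sin ε · sin L_s = sin 23.44° × sin 270.0° = -0.39779, so δ = -23.440°.
cos h₀ = −tan(+78.2°) tan(-23.440°) = 2.0754 ≥ 1 ⇒ polar night, h₀ = 0 and Q̄ = 0.

Q̄ ≈ 0.00 W/m²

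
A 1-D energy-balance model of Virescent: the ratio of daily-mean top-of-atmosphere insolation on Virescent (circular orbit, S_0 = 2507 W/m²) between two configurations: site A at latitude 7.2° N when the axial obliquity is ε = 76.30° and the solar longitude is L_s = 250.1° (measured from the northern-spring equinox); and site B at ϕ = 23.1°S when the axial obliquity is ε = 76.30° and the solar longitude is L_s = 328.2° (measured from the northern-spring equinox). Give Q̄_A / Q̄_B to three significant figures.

— Configuration A (ϕ=+7.2°):
Solar declination: sin δ = sin ε · sin L_s = sin 76.30° × sin 250.1° = -0.91354, so δ = -65.999°.
cos h₀ = −tan(+7.2°) tan(-65.999°) = 0.2837, h₀ = 1.2831 rad.
Bracket: h₀ sin ϕ sin δ + cos ϕ cos δ sin h₀ = 1.2831×0.12533×-0.91354 + 0.99211×0.40676×0.95891 = -0.146907 + 0.386969 = 0.240062.
Q̄ = (S_0/π) × [bracket] = (2507/π) × 0.240062 = 191.57 W/m².
— Configuration B (ϕ=-23.1°):
Solar declination: sin δ = sin ε · sin L_s = sin 76.30° × sin 328.2° = -0.51196, so δ = -30.795°.
cos h₀ = −tan(-23.1°) tan(-30.795°) = -0.2542, h₀ = 1.8278 rad.
Bracket: h₀ sin ϕ sin δ + cos ϕ cos δ sin h₀ = 1.8278×-0.39234×-0.51196 + 0.91982×0.85901×0.96715 = 0.367136 + 0.764179 = 1.131315.
Q̄ = (S_0/π) × [bracket] = (2507/π) × 1.131315 = 902.79 W/m².
Ratio Q̄_A / Q̄_B = 191.57 / 902.79 = 0.2122.

Q̄_A / Q̄_B ≈ 0.212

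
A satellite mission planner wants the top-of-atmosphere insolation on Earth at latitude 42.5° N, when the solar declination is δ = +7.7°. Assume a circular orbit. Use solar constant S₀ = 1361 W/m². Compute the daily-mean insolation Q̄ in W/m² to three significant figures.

Q̄ ≈ 381 W/m²

cos H₀ = −tan(+42.5°) tan(+7.700°) = -0.1239, H₀ = 1.6950 rad.
Bracket: H₀ sin φ sin δ + cos φ cos δ sin H₀ = 1.6950×0.67559×0.13399 + 0.73728×0.99098×0.99230 = 0.153435 + 0.725004 = 0.878439.
Q̄ = (S₀/π) × [bracket] = (1361/π) × 0.878439 = 380.6 W/m².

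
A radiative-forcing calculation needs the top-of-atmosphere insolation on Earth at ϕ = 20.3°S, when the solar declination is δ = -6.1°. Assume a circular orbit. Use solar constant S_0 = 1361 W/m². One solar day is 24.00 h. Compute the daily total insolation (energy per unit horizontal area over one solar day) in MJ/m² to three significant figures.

cos h₀ = −tan(-20.3°) tan(-6.100°) = -0.0395, h₀ = 1.6103 rad.
Bracket: h₀ sin ϕ sin δ + cos ϕ cos δ sin h₀ = 1.6103×-0.34694×-0.10626 + 0.93789×0.99434×0.99922 = 0.059365 + 0.931854 = 0.991219.
Q̄ = (S_0/π) × [bracket] = (1361/π) × 0.991219 = 429.42 W/m².
Daily total = Q̄ × 24.00 h × 3600 s/h = 429.42 × 24.00 × 3600 / 10⁶ = 37.10 MJ/m².

37.1 MJ/m²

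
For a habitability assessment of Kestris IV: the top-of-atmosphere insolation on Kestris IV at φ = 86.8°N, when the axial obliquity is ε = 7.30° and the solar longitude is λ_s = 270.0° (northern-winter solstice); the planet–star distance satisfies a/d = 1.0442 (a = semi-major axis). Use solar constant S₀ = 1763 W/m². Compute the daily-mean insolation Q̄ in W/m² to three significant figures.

Solar declination: sin δ = sin ε · sin λ_s = sin 7.30° × sin 270.0° = -0.12706, so δ = -7.300°.
cos H₀ = −tan(+86.8°) tan(-7.300°) = 2.2913 ≥ 1 ⇒ polar night, H₀ = 0 and Q̄ = 0.
Inverse-square distance factor (a/d)² = 1.0442² = 1.090354.

Q̄ ≈ 0.00 W/m²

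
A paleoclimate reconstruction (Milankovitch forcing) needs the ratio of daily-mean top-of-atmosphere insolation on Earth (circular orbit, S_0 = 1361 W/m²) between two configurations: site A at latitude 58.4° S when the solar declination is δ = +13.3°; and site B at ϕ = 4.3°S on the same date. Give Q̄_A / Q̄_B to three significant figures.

— Configuration A (ϕ=-58.4°):
cos h₀ = −tan(-58.4°) tan(+13.300°) = 0.3842, h₀ = 1.1764 rad.
Bracket: h₀ sin ϕ sin δ + cos ϕ cos δ sin h₀ = 1.1764×-0.85173×0.23005 + 0.52399×0.97318×0.92323 = -0.230504 + 0.470789 = 0.240285.
Q̄ = (S_0/π) × [bracket] = (1361/π) × 0.240285 = 104.10 W/m².
— Configuration B (ϕ=-4.3°):
cos h₀ = −tan(-4.3°) tan(+13.300°) = 0.0178, h₀ = 1.5530 rad.
Bracket: h₀ sin ϕ sin δ + cos ϕ cos δ sin h₀ = 1.5530×-0.07498×0.23005 + 0.99719×0.97318×0.99984 = -0.026788 + 0.970290 = 0.943502.
Q̄ = (S_0/π) × [bracket] = (1361/π) × 0.943502 = 408.74 W/m².
Ratio Q̄_A / Q̄_B = 104.10 / 408.74 = 0.2547.

Q̄_A / Q̄_B ≈ 0.255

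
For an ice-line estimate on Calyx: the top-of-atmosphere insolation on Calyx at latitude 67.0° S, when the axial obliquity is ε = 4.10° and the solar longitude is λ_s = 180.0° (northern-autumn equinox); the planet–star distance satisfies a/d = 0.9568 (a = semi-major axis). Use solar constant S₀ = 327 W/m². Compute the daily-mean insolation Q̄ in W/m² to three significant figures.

Solar declination: sin δ = sin ε · sin λ_s = sin 4.10° × sin 180.0° = 0.00000, so δ = +0.000°.
cos H₀ = −tan(-67.0°) tan(+0.000°) = 0.0000, H₀ = 1.5708 rad.
Bracket: H₀ sin φ sin δ + cos φ cos δ sin H₀ = 1.5708×-0.92050×0.00000 + 0.39073×1.00000×1.00000 = -0.000000 + 0.390730 = 0.390730.
Inverse-square distance factor (a/d)² = 0.9568² = 0.915466.
Q̄ = (S₀/π) × 0.915466 × [bracket] = (327/π) × 0.915466 × 0.390730 = 37.23 W/m².

Q̄ ≈ 37.2 W/m²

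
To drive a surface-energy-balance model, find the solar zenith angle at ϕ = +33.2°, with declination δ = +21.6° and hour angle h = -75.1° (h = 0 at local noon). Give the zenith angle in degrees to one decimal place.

θ_z = 66.3°

cos θ_z = sin ϕ sin δ + cos ϕ cos δ cos h = 0.201571 + 0.200050 = 0.401621.
θ_z = arccos(0.401621) = 66.3°.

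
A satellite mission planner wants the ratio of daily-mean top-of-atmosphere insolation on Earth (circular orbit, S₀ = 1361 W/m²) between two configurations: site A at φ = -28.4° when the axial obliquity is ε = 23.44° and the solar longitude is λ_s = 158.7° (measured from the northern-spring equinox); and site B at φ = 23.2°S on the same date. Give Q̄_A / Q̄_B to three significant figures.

Q̄_A / Q̄_B ≈ 0.931

— Configuration A (φ=-28.4°):
Solar declination: sin δ = sin ε · sin λ_s = sin 23.44° × sin 158.7° = 0.14450, so δ = +8.308°.
cos H₀ = −tan(-28.4°) tan(+8.308°) = 0.0790, H₀ = 1.4918 rad.
Bracket: H₀ sin φ sin δ + cos φ cos δ sin H₀ = 1.4918×-0.47562×0.14450 + 0.87965×0.98951×0.99688 = -0.102527 + 0.867707 = 0.765180.
Q̄ = (S₀/π) × [bracket] = (1361/π) × 0.765180 = 331.49 W/m².
— Configuration B (φ=-23.2°):
cos H₀ = −tan(-23.2°) tan(+8.308°) = 0.0626, H₀ = 1.5082 rad.
Bracket: H₀ sin φ sin δ + cos φ cos δ sin H₀ = 1.5082×-0.39394×0.14450 + 0.91914×0.98951×0.99804 = -0.085853 + 0.907716 = 0.821863.
Q̄ = (S₀/π) × [bracket] = (1361/π) × 0.821863 = 356.05 W/m².
Ratio Q̄_A / Q̄_B = 331.49 / 356.05 = 0.9310.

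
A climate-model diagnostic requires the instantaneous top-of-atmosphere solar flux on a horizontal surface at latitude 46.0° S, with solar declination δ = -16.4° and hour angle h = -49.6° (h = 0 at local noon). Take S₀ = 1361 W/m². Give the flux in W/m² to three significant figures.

cos θ_z = sin φ sin δ + cos φ cos δ cos h = 0.203099 + 0.431904 = 0.635003.
Flux = S₀ · cos θ_z = 1361 × 0.635003 = 864.2 W/m².

864 W/m²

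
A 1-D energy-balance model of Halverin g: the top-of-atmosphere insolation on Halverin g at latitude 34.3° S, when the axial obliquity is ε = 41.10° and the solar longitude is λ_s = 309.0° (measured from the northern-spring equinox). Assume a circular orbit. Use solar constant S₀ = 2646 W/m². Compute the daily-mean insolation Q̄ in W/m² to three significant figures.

Solar declination: sin δ = sin ε · sin λ_s = sin 41.10° × sin 309.0° = -0.51088, so δ = -30.722°.
cos H₀ = −tan(-34.3°) tan(-30.722°) = -0.4054, H₀ = 1.9882 rad.
Bracket: H₀ sin φ sin δ + cos φ cos δ sin H₀ = 1.9882×-0.56353×-0.51088 + 0.82610×0.85965×0.91414 = 0.572395 + 0.649183 = 1.221578.
Q̄ = (S₀/π) × [bracket] = (2646/π) × 1.221578 = 1029 W/m².

Q̄ ≈ 1.03e+03 W/m²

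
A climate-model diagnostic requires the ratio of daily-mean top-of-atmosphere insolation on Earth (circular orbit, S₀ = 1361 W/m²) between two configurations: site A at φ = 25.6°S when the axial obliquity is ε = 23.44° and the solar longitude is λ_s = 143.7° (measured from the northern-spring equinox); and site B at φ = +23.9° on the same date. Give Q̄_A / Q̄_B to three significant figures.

— Configuration A (φ=-25.6°):
Solar declination: sin δ = sin ε · sin λ_s = sin 23.44° × sin 143.7° = 0.23550, so δ = +13.621°.
cos H₀ = −tan(-25.6°) tan(+13.621°) = 0.1161, H₀ = 1.4544 rad.
Bracket: H₀ sin φ sin δ + cos φ cos δ sin H₀ = 1.4544×-0.43209×0.23550 + 0.90183×0.97188×0.99324 = -0.147996 + 0.870546 = 0.722550.
Q̄ = (S₀/π) × [bracket] = (1361/π) × 0.722550 = 313.02 W/m².
— Configuration B (φ=+23.9°):
cos H₀ = −tan(+23.9°) tan(+13.621°) = -0.1074, H₀ = 1.6784 rad.
Bracket: H₀ sin φ sin δ + cos φ cos δ sin H₀ = 1.6784×0.40514×0.23550 + 0.91425×0.97188×0.99422 = 0.160137 + 0.883406 = 1.043543.
Q̄ = (S₀/π) × [bracket] = (1361/π) × 1.043543 = 452.08 W/m².
Ratio Q̄_A / Q̄_B = 313.02 / 452.08 = 0.6924.

Q̄_A / Q̄_B ≈ 0.692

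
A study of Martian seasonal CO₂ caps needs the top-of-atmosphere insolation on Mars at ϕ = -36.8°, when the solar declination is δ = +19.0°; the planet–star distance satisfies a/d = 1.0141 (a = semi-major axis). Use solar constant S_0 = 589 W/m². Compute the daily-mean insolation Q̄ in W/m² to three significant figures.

Q̄ ≈ 91.8 W/m²

cos h₀ = −tan(-36.8°) tan(+19.000°) = 0.2576, h₀ = 1.3103 rad.
Bracket: h₀ sin ϕ sin δ + cos ϕ cos δ sin h₀ = 1.3103×-0.59902×0.32557 + 0.80073×0.94552×0.96625 = -0.255539 + 0.731554 = 0.476015.
Inverse-square distance factor (a/d)² = 1.0141² = 1.028399.
Q̄ = (S_0/π) × 1.028399 × [bracket] = (589/π) × 1.028399 × 0.476015 = 91.78 W/m².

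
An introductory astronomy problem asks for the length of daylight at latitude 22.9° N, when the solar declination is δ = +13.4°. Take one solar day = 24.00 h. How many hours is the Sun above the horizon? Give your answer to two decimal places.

cos H₀ = −tan φ · tan δ = −tan(+22.9°) × tan(+13.400°) = -0.1006, so H₀ = 1.6716 rad = 95.78°.
Daylight = 2H₀/(2π) × 24.00 h = (1.6716/π) × 24.00 = 12.77 h.

12.77 h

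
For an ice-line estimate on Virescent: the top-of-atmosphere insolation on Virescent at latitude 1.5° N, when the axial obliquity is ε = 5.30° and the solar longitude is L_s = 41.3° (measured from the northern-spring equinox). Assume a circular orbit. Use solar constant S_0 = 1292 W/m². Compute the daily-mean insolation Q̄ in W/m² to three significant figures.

Q̄ ≈ 411 W/m²

Solar declination: sin δ = sin ε · sin L_s = sin 5.30° × sin 41.3° = 0.06096, so δ = +3.495°.
cos h₀ = −tan(+1.5°) tan(+3.495°) = -0.0016, h₀ = 1.5724 rad.
Bracket: h₀ sin ϕ sin δ + cos ϕ cos δ sin h₀ = 1.5724×0.02618×0.06096 + 0.99966×0.99814×1.00000 = 0.002509 + 0.997801 = 1.000310.
Q̄ = (S_0/π) × [bracket] = (1292/π) × 1.000310 = 411.4 W/m².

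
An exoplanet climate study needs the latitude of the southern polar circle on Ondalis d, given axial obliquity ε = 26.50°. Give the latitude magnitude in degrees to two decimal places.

63.50°

The polar circle is the lowest latitude that experiences at least one full rotation of continuous darkness at the northern-summer solstice; it lies at |φ| = 90° − ε = 90° − 26.50° = 63.50°.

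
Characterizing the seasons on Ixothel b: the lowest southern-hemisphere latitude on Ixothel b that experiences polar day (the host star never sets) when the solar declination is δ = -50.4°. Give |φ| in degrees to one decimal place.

|φ| = 39.6°

Polar day requires cos H₀ = −tan φ tan δ ≤ −1, i.e. tan φ tan δ ≥ 1.
The boundary is |tan φ| · |tan δ| = 1, so |φ| = 90° − |δ| = 90° − 50.4° = 39.6° in the southern hemisphere.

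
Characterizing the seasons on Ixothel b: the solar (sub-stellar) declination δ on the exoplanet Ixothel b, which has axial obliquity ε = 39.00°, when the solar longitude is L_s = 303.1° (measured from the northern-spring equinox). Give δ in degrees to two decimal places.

sin δ = sin ε · sin L_s = sin 39.00° × sin 303.1° = -0.527193.
δ = arcsin(-0.527193) = -31.82°.

δ = -31.82°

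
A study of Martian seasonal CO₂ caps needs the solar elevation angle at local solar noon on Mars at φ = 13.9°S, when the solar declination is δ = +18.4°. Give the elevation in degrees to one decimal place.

57.7°

At local noon the hour angle is zero, so the zenith angle equals |φ − δ| = |-13.9° − (+18.400°)| = 32.300°.
Elevation = 90° − 32.300° = 57.7°.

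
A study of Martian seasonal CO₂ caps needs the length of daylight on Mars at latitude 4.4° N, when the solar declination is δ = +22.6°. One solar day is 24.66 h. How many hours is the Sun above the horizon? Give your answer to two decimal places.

12.58 h

cos H₀ = −tan φ · tan δ = −tan(+4.4°) × tan(+22.600°) = -0.0320, so H₀ = 1.6028 rad = 91.84°.
Daylight = 2H₀/(2π) × 24.66 h = (1.6028/π) × 24.66 = 12.58 h.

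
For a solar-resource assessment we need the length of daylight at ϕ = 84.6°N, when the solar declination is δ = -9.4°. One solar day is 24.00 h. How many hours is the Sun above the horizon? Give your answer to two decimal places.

0.00 h

cos h₀ = −tan ϕ · tan δ = 1.7513 ≥ 1, so the Sun never rises (polar night) and h₀ = 0.
Daylight = 2h₀/(2π) × 24.00 h = (0.0000/π) × 24.00 = 0.00 h.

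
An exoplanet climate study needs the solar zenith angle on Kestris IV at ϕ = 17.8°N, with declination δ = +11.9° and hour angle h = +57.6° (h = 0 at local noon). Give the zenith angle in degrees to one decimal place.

θ_z = 55.8°

cos θ_z = sin ϕ sin δ + cos ϕ cos δ cos h = 0.063036 + 0.499212 = 0.562248.
θ_z = arccos(0.562248) = 55.8°.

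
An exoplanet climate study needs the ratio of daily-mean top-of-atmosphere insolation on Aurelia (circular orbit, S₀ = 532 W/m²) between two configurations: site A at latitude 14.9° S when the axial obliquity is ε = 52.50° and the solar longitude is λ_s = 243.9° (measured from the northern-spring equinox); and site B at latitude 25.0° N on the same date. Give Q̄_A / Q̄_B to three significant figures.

Q̄_A / Q̄_B ≈ 4.20

— Configuration A (φ=-14.9°):
Solar declination: sin δ = sin ε · sin λ_s = sin 52.50° × sin 243.9° = -0.71245, so δ = -45.435°.
cos H₀ = −tan(-14.9°) tan(-45.435°) = -0.2701, H₀ = 1.8443 rad.
Bracket: H₀ sin φ sin δ + cos φ cos δ sin H₀ = 1.8443×-0.25713×-0.71245 + 0.96638×0.70172×0.96282 = 0.337862 + 0.652915 = 0.990777.
Q̄ = (S₀/π) × [bracket] = (532/π) × 0.990777 = 167.78 W/m².
— Configuration B (φ=+25.0°):
cos H₀ = −tan(+25.0°) tan(-45.435°) = 0.4734, H₀ = 1.0776 rad.
Bracket: H₀ sin φ sin δ + cos φ cos δ sin H₀ = 1.0776×0.42262×-0.71245 + 0.90631×0.70172×0.88083 = -0.324461 + 0.560187 = 0.235726.
Q̄ = (S₀/π) × [bracket] = (532/π) × 0.235726 = 39.918 W/m².
Ratio Q̄_A / Q̄_B = 167.78 / 39.918 = 4.203.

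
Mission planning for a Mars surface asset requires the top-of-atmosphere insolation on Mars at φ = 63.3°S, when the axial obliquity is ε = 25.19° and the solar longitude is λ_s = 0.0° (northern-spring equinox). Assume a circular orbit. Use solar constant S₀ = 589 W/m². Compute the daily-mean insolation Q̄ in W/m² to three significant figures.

Solar declination: sin δ = sin ε · sin λ_s = sin 25.19° × sin 0.0° = 0.00000, so δ = +0.000°.
cos H₀ = −tan(-63.3°) tan(+0.000°) = 0.0000, H₀ = 1.5708 rad.
Bracket: H₀ sin φ sin δ + cos φ cos δ sin H₀ = 1.5708×-0.89337×0.00000 + 0.44932×1.00000×1.00000 = -0.000000 + 0.449320 = 0.449320.
Q̄ = (S₀/π) × [bracket] = (589/π) × 0.449320 = 84.24 W/m².

Q̄ ≈ 84.2 W/m²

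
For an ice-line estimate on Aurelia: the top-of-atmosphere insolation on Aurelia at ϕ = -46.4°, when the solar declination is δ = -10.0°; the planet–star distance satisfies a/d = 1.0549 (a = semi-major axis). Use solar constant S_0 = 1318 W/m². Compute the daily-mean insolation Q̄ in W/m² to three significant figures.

cos h₀ = −tan(-46.4°) tan(-10.000°) = -0.1852, h₀ = 1.7570 rad.
Bracket: h₀ sin ϕ sin δ + cos ϕ cos δ sin h₀ = 1.7570×-0.72417×-0.17365 + 0.68962×0.98481×0.98271 = 0.220946 + 0.667402 = 0.888348.
Inverse-square distance factor (a/d)² = 1.0549² = 1.112814.
Q̄ = (S_0/π) × 1.112814 × [bracket] = (1318/π) × 1.112814 × 0.888348 = 414.7 W/m².

Q̄ ≈ 415 W/m²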